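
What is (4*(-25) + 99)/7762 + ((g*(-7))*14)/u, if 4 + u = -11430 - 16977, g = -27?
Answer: -20566663/220526182 ≈ -0.093262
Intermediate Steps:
u = -28411 (u = -4 + (-11430 - 16977) = -4 - 28407 = -28411)
(4*(-25) + 99)/7762 + ((g*(-7))*14)/u = (4*(-25) + 99)/7762 + (-27*(-7)*14)/(-28411) = (-100 + 99)*(1/7762) + (189*14)*(-1/28411) = -1*1/7762 + 2646*(-1/28411) = -1/7762 - 2646/28411 = -20566663/220526182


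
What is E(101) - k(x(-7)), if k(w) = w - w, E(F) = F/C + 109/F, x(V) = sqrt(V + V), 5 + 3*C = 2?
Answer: -10092/101 ≈ -99.921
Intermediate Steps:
C = -1 (C = -5/3 + (1/3)*2 = -5/3 + 2/3 = -1)
x(V) = sqrt(2)*sqrt(V) (x(V) = sqrt(2*V) = sqrt(2)*sqrt(V))
E(F) = -F + 109/F (E(F) = F/(-1) + 109/F = F*(-1) + 109/F = -F + 109/F)
k(w) = 0
E(101) - k(x(-7)) = (-1*101 + 109/101) - 1*0 = (-101 + 109*(1/101)) + 0 = (-101 + 109/101) + 0 = -10092/101 + 0 = -10092/101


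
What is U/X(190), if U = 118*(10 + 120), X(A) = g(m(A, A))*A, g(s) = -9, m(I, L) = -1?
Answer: -1534/171 ≈ -8.9708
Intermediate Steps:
X(A) = -9*A
U = 15340 (U = 118*130 = 15340)
U/X(190) = 15340/((-9*190)) = 15340/(-1710) = 15340*(-1/1710) = -1534/171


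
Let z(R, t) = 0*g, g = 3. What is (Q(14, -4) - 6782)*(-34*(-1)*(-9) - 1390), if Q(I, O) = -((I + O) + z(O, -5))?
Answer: 11519232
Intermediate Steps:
z(R, t) = 0 (z(R, t) = 0*3 = 0)
Q(I, O) = -I - O (Q(I, O) = -((I + O) + 0) = -(I + O) = -I - O)
(Q(14, -4) - 6782)*(-34*(-1)*(-9) - 1390) = ((-1*14 - 1*(-4)) - 6782)*(-34*(-1)*(-9) - 1390) = ((-14 + 4) - 6782)*(34*(-9) - 1390) = (-10 - 6782)*(-306 - 1390) = -6792*(-1696) = 11519232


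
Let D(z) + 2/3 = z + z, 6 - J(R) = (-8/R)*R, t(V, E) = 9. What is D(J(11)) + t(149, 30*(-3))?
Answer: 109/3 ≈ 36.333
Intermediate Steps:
J(R) = 14 (J(R) = 6 - (-8/R)*R = 6 - 1*(-8) = 6 + 8 = 14)
D(z) = -2/3 + 2*z (D(z) = -2/3 + (z + z) = -2/3 + 2*z)
D(J(11)) + t(149, 30*(-3)) = (-2/3 + 2*14) + 9 = (-2/3 + 28) + 9 = 82/3 + 9 = 109/3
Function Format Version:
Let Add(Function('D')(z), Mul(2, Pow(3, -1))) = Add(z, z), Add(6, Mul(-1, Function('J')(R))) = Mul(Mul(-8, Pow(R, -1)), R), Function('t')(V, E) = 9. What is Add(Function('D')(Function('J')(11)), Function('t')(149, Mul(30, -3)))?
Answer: Rational(109, 3) ≈ 36.333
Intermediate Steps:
Function('J')(R) = 14 (Function('J')(R) = Add(6, Mul(-1, Mul(Mul(-8, Pow(R, -1)), R))) = Add(6, Mul(-1, -8)) = Add(6, 8) = 14)
Function('D')(z) = Add(Rational(-2, 3), Mul(2, z)) (Function('D')(z) = Add(Rational(-2, 3), Add(z, z)) = Add(Rational(-2, 3), Mul(2, z)))
Add(Function('D')(Function('J')(11)), Function('t')(149, Mul(30, -3))) = Add(Add(Rational(-2, 3), Mul(2, 14)), 9) = Add(Add(Rational(-2, 3), 28), 9) = Add(Rational(82, 3), 9) = Rational(109, 3)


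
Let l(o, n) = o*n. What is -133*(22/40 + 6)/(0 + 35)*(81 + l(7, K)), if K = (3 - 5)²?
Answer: -271301/100 ≈ -2713.0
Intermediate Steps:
K = 4 (K = (-2)² = 4)
l(o, n) = n*o
-133*(22/40 + 6)/(0 + 35)*(81 + l(7, K)) = -133*(22/40 + 6)/(0 + 35)*(81 + 4*7) = -133*(22*(1/40) + 6)/35*(81 + 28) = -133*(11/20 + 6)*(1/35)*109 = -133*(131/20)*(1/35)*109 = -2489*109/100 = -133*14279/700 = -271301/100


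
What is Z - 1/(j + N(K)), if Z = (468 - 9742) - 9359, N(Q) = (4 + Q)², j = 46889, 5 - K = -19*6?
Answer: -1155581395/62018 ≈ -18633.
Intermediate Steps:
K = 119 (K = 5 - (-19)*6 = 5 - 1*(-114) = 5 + 114 = 119)
Z = -18633 (Z = -9274 - 9359 = -18633)
Z - 1/(j + N(K)) = -18633 - 1/(46889 + (4 + 119)²) = -18633 - 1/(46889 + 123²) = -18633 - 1/(46889 + 15129) = -18633 - 1/62018 = -1155581395/62018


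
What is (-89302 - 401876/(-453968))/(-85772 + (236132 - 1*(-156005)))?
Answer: -2026992423/6953995316 ≈ -0.29149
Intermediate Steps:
(-89302 - 401876/(-453968))/(-85772 + (236132 - 1*(-156005))) = (-89302 - 401876*(-1/453968))/(-85772 + (236132 + 156005)) = (-89302 + 100469/113492)/(-85772 + 392137) = -10134962115/113492/306365 = -10134962115/113492*1/306365 = -2026992423/6953995316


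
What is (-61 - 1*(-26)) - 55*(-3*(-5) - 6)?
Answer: -530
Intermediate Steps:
(-61 - 1*(-26)) - 55*(-3*(-5) - 6) = (-61 + 26) - 55*(15 - 6) = -35 - 55*9 = -35 - 495 = -530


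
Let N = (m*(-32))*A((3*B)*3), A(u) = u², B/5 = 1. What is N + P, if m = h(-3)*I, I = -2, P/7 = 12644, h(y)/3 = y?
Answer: -1077892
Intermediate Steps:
h(y) = 3*y
B = 5 (B = 5*1 = 5)
P = 88508 (P = 7*12644 = 88508)
m = 18 (m = (3*(-3))*(-2) = -9*(-2) = 18)
N = -1166400 (N = (18*(-32))*((3*5)*3)² = -576*(15*3)² = -576*45² = -576*2025 = -1166400)
N + P = -1166400 + 88508 = -1077892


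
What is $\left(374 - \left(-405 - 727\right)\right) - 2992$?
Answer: $-1486$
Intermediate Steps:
$\left(374 - \left(-405 - 727\right)\right) - 2992 = \left(374 - -1132\right) - 2992 = \left(374 + 1132\right) - 2992 = 1506 - 2992 = -1486$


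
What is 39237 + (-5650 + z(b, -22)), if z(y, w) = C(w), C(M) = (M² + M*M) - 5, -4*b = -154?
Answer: 34550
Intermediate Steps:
b = 77/2 (b = -¼*(-154) = 77/2 ≈ 38.500)
C(M) = -5 + 2*M² (C(M) = (M² + M²) - 5 = 2*M² - 5 = -5 + 2*M²)
z(y, w) = -5 + 2*w²
39237 + (-5650 + z(b, -22)) = 39237 + (-5650 + (-5 + 2*(-22)²)) = 39237 + (-5650 + (-5 + 2*484)) = 39237 + (-5650 + (-5 + 968)) = 39237 + (-5650 + 963) = 39237 - 4687 = 34550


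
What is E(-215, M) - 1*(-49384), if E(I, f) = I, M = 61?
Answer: 49169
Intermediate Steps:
E(-215, M) - 1*(-49384) = -215 - 1*(-49384) = -215 + 49384 = 49169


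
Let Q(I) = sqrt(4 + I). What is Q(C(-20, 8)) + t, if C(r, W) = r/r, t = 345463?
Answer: 345463 + sqrt(5) ≈ 3.4547e+5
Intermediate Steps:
C(r, W) = 1
Q(C(-20, 8)) + t = sqrt(4 + 1) + 345463 = sqrt(5) + 345463 = 345463 + sqrt(5)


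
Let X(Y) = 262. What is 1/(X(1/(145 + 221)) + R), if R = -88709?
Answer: -1/88447 ≈ -1.1306e-5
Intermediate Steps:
1/(X(1/(145 + 221)) + R) = 1/(262 - 88709) = 1/(-88447) = -1/88447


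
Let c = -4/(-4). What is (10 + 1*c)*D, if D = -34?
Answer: -374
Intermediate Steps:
c = 1 (c = -4*(-1/4) = 1)
(10 + 1*c)*D = (10 + 1*1)*(-34) = (10 + 1)*(-34) = 11*(-34) = -374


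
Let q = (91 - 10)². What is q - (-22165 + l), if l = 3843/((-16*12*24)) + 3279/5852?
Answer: 21517587645/749056 ≈ 28726.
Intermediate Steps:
l = -204989/749056 (l = 3843/((-192*24)) + 3279*(1/5852) = 3843/(-4608) + 3279/5852 = 3843*(-1/4608) + 3279/5852 = -427/512 + 3279/5852 = -204989/749056 ≈ -0.27366)
q = 6561 (q = 81² = 6561)
q - (-22165 + l) = 6561 - (-22165 - 204989/749056) = 6561 - 1*(-16603031229/749056) = 6561 + 16603031229/749056 = 21517587645/749056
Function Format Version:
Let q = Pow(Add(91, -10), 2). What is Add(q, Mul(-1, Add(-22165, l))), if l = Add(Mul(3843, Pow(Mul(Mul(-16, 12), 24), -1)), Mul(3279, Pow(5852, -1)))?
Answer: Rational(21517587645, 749056) ≈ 28726.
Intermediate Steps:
l = Rational(-204989, 749056) (l = Add(Mul(3843, Pow(Mul(-192, 24), -1)), Mul(3279, Rational(1, 5852))) = Add(Mul(3843, Pow(-4608, -1)), Rational(3279, 5852)) = Add(Mul(3843, Rational(-1, 4608)), Rational(3279, 5852)) = Add(Rational(-427, 512), Rational(3279, 5852)) = Rational(-204989, 749056) ≈ -0.27366)
q = 6561 (q = Pow(81, 2) = 6561)
Add(q, Mul(-1, Add(-22165, l))) = Add(6561, Mul(-1, Add(-22165, Rational(-204989, 749056)))) = Add(6561, Mul(-1, Rational(-16603031229, 749056))) = Add(6561, Rational(16603031229, 749056)) = Rational(21517587645, 749056)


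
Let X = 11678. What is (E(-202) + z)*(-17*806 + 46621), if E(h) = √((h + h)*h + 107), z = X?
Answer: 384428082 + 32919*√81715 ≈ 3.9384e+8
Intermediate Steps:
z = 11678
E(h) = √(107 + 2*h²) (E(h) = √((2*h)*h + 107) = √(2*h² + 107) = √(107 + 2*h²))
(E(-202) + z)*(-17*806 + 46621) = (√(107 + 2*(-202)²) + 11678)*(-17*806 + 46621) = (√(107 + 2*40804) + 11678)*(-13702 + 46621) = (√(107 + 81608) + 11678)*32919 = (√81715 + 11678)*32919 = (11678 + √81715)*32919 = 384428082 + 32919*√81715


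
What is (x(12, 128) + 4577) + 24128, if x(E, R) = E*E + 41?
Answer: 28890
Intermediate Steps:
x(E, R) = 41 + E² (x(E, R) = E² + 41 = 41 + E²)
(x(12, 128) + 4577) + 24128 = ((41 + 12²) + 4577) + 24128 = ((41 + 144) + 4577) + 24128 = (185 + 4577) + 24128 = 4762 + 24128 = 28890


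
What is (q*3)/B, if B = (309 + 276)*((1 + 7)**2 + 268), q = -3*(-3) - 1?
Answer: 2/16185 ≈ 0.00012357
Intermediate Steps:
q = 8 (q = 9 - 1 = 8)
B = 194220 (B = 585*(8**2 + 268) = 585*(64 + 268) = 585*332 = 194220)
(q*3)/B = (8*3)/194220 = 24*(1/194220) = 2/16185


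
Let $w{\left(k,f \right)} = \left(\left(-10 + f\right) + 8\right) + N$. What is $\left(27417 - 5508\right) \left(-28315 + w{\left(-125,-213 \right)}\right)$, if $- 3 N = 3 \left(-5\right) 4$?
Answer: $-624625590$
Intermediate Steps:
$N = 20$ ($N = - \frac{3 \left(-5\right) 4}{3} = - \frac{\left(-15\right) 4}{3} = \left(- \frac{1}{3}\right) \left(-60\right) = 20$)
$w{\left(k,f \right)} = 18 + f$ ($w{\left(k,f \right)} = \left(\left(-10 + f\right) + 8\right) + 20 = \left(-2 + f\right) + 20 = 18 + f$)
$\left(27417 - 5508\right) \left(-28315 + w{\left(-125,-213 \right)}\right) = \left(27417 - 5508\right) \left(-28315 + \left(18 - 213\right)\right) = 21909 \left(-28315 - 195\right) = 21909 \left(-28510\right) = -624625590$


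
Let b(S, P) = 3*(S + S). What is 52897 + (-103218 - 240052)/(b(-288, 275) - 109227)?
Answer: 1173905981/22191 ≈ 52900.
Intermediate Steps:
b(S, P) = 6*S (b(S, P) = 3*(2*S) = 6*S)
52897 + (-103218 - 240052)/(b(-288, 275) - 109227) = 52897 + (-103218 - 240052)/(6*(-288) - 109227) = 52897 - 343270/(-1728 - 109227) = 52897 - 343270/(-110955) = 52897 - 343270*(-1/110955) = 52897 + 68654/22191 = 1173905981/22191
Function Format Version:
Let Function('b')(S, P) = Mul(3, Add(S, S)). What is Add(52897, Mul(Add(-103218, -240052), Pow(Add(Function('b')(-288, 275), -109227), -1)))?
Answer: Rational(1173905981, 22191) ≈ 52900.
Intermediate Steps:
Function('b')(S, P) = Mul(6, S) (Function('b')(S, P) = Mul(3, Mul(2, S)) = Mul(6, S))
Add(52897, Mul(Add(-103218, -240052), Pow(Add(Function('b')(-288, 275), -109227), -1))) = Add(52897, Mul(Add(-103218, -240052), Pow(Add(Mul(6, -288), -109227), -1))) = Add(52897, Mul(-343270, Pow(Add(-1728, -109227), -1))) = Add(52897, Mul(-343270, Pow(-110955, -1))) = Add(52897, Mul(-343270, Rational(-1, 110955))) = Add(52897, Rational(68654, 22191)) = Rational(1173905981, 22191)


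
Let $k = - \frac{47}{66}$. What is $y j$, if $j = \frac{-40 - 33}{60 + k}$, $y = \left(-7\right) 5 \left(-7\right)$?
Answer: $- \frac{168630}{559} \approx -301.66$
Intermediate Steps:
$k = - \frac{47}{66}$ ($k = \left(-47\right) \frac{1}{66} = - \frac{47}{66} \approx -0.71212$)
$y = 245$ ($y = \left(-35\right) \left(-7\right) = 245$)
$j = - \frac{4818}{3913}$ ($j = \frac{-40 - 33}{60 - \frac{47}{66}} = - \frac{73}{\frac{3913}{66}} = \left(-73\right) \frac{66}{3913} = - \frac{4818}{3913} \approx -1.2313$)
$y j = 245 \left(- \frac{4818}{3913}\right) = - \frac{168630}{559}$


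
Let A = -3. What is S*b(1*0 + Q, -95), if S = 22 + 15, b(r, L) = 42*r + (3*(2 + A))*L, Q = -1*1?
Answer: 8991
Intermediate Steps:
Q = -1
b(r, L) = -3*L + 42*r (b(r, L) = 42*r + (3*(2 - 3))*L = 42*r + (3*(-1))*L = 42*r - 3*L = -3*L + 42*r)
S = 37
S*b(1*0 + Q, -95) = 37*(-3*(-95) + 42*(1*0 - 1)) = 37*(285 + 42*(0 - 1)) = 37*(285 + 42*(-1)) = 37*(285 - 42) = 37*243 = 8991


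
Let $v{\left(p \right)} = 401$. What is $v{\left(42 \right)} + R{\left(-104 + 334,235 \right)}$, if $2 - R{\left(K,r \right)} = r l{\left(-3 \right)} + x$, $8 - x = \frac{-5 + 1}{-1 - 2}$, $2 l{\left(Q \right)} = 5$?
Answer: $- \frac{1147}{6} \approx -191.17$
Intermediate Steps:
$l{\left(Q \right)} = \frac{5}{2}$ ($l{\left(Q \right)} = \frac{1}{2} \cdot 5 = \frac{5}{2}$)
$x = \frac{20}{3}$ ($x = 8 - \frac{-5 + 1}{-1 - 2} = 8 - - \frac{4}{-3} = 8 - \left(-4\right) \left(- \frac{1}{3}\right) = 8 - \frac{4}{3} = \frac{20}{3} \approx 6.6667$)
$R{\left(K,r \right)} = - \frac{14}{3} - \frac{5 r}{2}$ ($R{\left(K,r \right)} = 2 - \left(r \frac{5}{2} + \frac{20}{3}\right) = 2 - \left(\frac{5 r}{2} + \frac{20}{3}\right) = 2 - \left(\frac{20}{3} + \frac{5 r}{2}\right) = - \frac{14}{3} - \frac{5 r}{2}$)
$v{\left(42 \right)} + R{\left(-104 + 334,235 \right)} = 401 - \frac{3553}{6} = - \frac{1147}{6}$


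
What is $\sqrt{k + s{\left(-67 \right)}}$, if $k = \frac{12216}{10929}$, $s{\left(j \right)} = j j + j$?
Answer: $\frac{\sqrt{58701181774}}{3643} \approx 66.506$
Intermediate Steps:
$s{\left(j \right)} = j + j^{2}$ ($s{\left(j \right)} = j^{2} + j = j + j^{2}$)
$k = \frac{4072}{3643}$ ($k = 12216 \cdot \frac{1}{10929} = \frac{4072}{3643} \approx 1.1178$)
$\sqrt{k + s{\left(-67 \right)}} = \sqrt{\frac{4072}{3643} - 67 \left(1 - 67\right)} = \sqrt{\frac{4072}{3643} - -4422} = \sqrt{\frac{4072}{3643} + 4422} = \sqrt{\frac{16113418}{3643}} = \frac{\sqrt{58701181774}}{3643}$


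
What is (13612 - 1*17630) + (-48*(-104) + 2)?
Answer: 976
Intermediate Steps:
(13612 - 1*17630) + (-48*(-104) + 2) = (13612 - 17630) + (4992 + 2) = -4018 + 4994 = 976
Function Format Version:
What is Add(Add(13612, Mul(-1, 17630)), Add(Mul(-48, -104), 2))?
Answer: 976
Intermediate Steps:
Add(Add(13612, Mul(-1, 17630)), Add(Mul(-48, -104), 2)) = Add(Add(13612, -17630), Add(4992, 2)) = Add(-4018, 4994) = 976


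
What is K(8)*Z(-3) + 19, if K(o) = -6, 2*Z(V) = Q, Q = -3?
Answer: 28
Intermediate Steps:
Z(V) = -3/2 (Z(V) = (1/2)*(-3) = -3/2)
K(8)*Z(-3) + 19 = -6*(-3/2) + 19 = 9 + 19 = 28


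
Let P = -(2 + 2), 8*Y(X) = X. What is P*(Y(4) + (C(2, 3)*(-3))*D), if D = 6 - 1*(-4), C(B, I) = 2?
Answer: 238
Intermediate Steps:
Y(X) = X/8
P = -4 (P = -1*4 = -4)
D = 10 (D = 6 + 4 = 10)
P*(Y(4) + (C(2, 3)*(-3))*D) = -4*((1/8)*4 + (2*(-3))*10) = -4*(1/2 - 6*10) = -4*(1/2 - 60) = -4*(-119/2) = 238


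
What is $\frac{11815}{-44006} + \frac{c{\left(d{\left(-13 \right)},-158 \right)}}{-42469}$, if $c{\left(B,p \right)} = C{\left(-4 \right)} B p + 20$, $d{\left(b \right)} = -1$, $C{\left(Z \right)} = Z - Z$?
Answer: $- \frac{502651355}{1868890814} \approx -0.26896$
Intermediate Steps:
$C{\left(Z \right)} = 0$
$c{\left(B,p \right)} = 20$ ($c{\left(B,p \right)} = 0 B p + 20 = 0 p + 20 = 0 + 20 = 20$)
$\frac{11815}{-44006} + \frac{c{\left(d{\left(-13 \right)},-158 \right)}}{-42469} = \frac{11815}{-44006} + \frac{20}{-42469} = 11815 \left(- \frac{1}{44006}\right) + 20 \left(- \frac{1}{42469}\right) = - \frac{11815}{44006} - \frac{20}{42469} = - \frac{502651355}{1868890814}$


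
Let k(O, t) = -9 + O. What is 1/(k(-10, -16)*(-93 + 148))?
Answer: -1/1045 ≈ -0.00095694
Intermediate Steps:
1/(k(-10, -16)*(-93 + 148)) = 1/((-9 - 10)*(-93 + 148)) = 1/(-19*55) = 1/(-1045) = -1/1045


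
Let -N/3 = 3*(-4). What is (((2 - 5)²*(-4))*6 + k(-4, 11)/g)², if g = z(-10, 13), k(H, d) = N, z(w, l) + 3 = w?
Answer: 8088336/169 ≈ 47860.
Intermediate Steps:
z(w, l) = -3 + w
N = 36 (N = -9*(-4) = -3*(-12) = 36)
k(H, d) = 36
g = -13 (g = -3 - 10 = -13)
(((2 - 5)²*(-4))*6 + k(-4, 11)/g)² = (((2 - 5)²*(-4))*6 + 36/(-13))² = (((-3)²*(-4))*6 + 36*(-1/13))² = ((9*(-4))*6 - 36/13)² = (-36*6 - 36/13)² = (-216 - 36/13)² = (-2844/13)² = 8088336/169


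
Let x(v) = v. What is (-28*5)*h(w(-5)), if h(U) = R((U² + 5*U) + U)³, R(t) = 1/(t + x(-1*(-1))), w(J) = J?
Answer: 35/16 ≈ 2.1875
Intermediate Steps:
R(t) = 1/(1 + t) (R(t) = 1/(t - 1*(-1)) = 1/(t + 1) = 1/(1 + t))
h(U) = (1 + U² + 6*U)⁻³ (h(U) = (1/(1 + ((U² + 5*U) + U)))³ = (1/(1 + (U² + 6*U)))³ = (1/(1 + U² + 6*U))³ = (1 + U² + 6*U)⁻³)
(-28*5)*h(w(-5)) = (-28*5)/(1 - 5*(6 - 5))³ = -140/(1 - 5*1)³ = -140/(1 - 5)³ = -140/(-4)³ = -140*(-1/64) = 35/16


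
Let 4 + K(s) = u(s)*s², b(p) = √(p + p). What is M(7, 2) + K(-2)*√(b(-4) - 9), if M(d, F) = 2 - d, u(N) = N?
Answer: -5 - 12*√(-9 + 2*I*√2) ≈ -10.59 - 36.431*I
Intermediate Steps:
b(p) = √2*√p (b(p) = √(2*p) = √2*√p)
K(s) = -4 + s³ (K(s) = -4 + s*s² = -4 + s³)
M(7, 2) + K(-2)*√(b(-4) - 9) = (2 - 1*7) + (-4 + (-2)³)*√(√2*√(-4) - 9) = (2 - 7) + (-4 - 8)*√(√2*(2*I) - 9) = -5 - 12*√(2*I*√2 - 9) = -5 - 12*√(-9 + 2*I*√2)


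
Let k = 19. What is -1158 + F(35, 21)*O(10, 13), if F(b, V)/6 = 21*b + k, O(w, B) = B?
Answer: 57654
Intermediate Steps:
F(b, V) = 114 + 126*b (F(b, V) = 6*(21*b + 19) = 6*(19 + 21*b) = 114 + 126*b)
-1158 + F(35, 21)*O(10, 13) = -1158 + (114 + 126*35)*13 = -1158 + (114 + 4410)*13 = -1158 + 4524*13 = -1158 + 58812 = 57654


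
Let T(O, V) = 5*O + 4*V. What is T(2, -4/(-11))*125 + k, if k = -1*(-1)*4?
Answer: 15794/11 ≈ 1435.8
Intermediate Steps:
T(O, V) = 4*V + 5*O
k = 4 (k = 1*4 = 4)
T(2, -4/(-11))*125 + k = (4*(-4/(-11)) + 5*2)*125 + 4 = (4*(-4*(-1/11)) + 10)*125 + 4 = (4*(4/11) + 10)*125 + 4 = (16/11 + 10)*125 + 4 = (126/11)*125 + 4 = 15750/11 + 4 = 15794/11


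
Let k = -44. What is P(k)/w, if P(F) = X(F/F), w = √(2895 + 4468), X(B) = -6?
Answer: -6*√7363/7363 ≈ -0.069924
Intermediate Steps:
w = √7363 ≈ 85.808
P(F) = -6
P(k)/w = -6*√7363/7363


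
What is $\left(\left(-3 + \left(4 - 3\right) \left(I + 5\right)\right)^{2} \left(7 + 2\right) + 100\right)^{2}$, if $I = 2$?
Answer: $59536$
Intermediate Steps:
$\left(\left(-3 + \left(4 - 3\right) \left(I + 5\right)\right)^{2} \left(7 + 2\right) + 100\right)^{2} = \left(\left(-3 + \left(4 - 3\right) \left(2 + 5\right)\right)^{2} \left(7 + 2\right) + 100\right)^{2} = \left(\left(-3 + 1 \cdot 7\right)^{2} \cdot 9 + 100\right)^{2} = \left(\left(-3 + 7\right)^{2} \cdot 9 + 100\right)^{2} = \left(4^{2} \cdot 9 + 100\right)^{2} = \left(16 \cdot 9 + 100\right)^{2} = \left(144 + 100\right)^{2} = 244^{2} = 59536$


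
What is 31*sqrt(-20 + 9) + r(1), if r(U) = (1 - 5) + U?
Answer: -3 + 31*I*sqrt(11) ≈ -3.0 + 102.82*I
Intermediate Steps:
r(U) = -4 + U
31*sqrt(-20 + 9) + r(1) = 31*sqrt(-20 + 9) + (-4 + 1) = 31*sqrt(-11) - 3 = 31*(I*sqrt(11)) - 3 = 31*I*sqrt(11) - 3 = -3 + 31*I*sqrt(11)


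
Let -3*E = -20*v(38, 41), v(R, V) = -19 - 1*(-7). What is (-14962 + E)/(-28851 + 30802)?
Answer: -15042/1951 ≈ -7.7099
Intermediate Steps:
v(R, V) = -12 (v(R, V) = -19 + 7 = -12)
E = -80 (E = -(-20)*(-12)/3 = -⅓*240 = -80)
(-14962 + E)/(-28851 + 30802) = (-14962 - 80)/(-28851 + 30802) = -15042/1951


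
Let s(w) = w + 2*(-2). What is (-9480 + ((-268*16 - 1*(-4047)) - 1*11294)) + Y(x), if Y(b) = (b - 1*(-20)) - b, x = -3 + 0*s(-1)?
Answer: -20995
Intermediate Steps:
s(w) = -4 + w (s(w) = w - 4 = -4 + w)
x = -3 (x = -3 + 0*(-4 - 1) = -3 + 0*(-5) = -3 + 0 = -3)
Y(b) = 20 (Y(b) = (b + 20) - b = (20 + b) - b = 20)
(-9480 + ((-268*16 - 1*(-4047)) - 1*11294)) + Y(x) = (-9480 + ((-268*16 - 1*(-4047)) - 1*11294)) + 20 = (-9480 + ((-4288 + 4047) - 11294)) + 20 = (-9480 + (-241 - 11294)) + 20 = (-9480 - 11535) + 20 = -21015 + 20 = -20995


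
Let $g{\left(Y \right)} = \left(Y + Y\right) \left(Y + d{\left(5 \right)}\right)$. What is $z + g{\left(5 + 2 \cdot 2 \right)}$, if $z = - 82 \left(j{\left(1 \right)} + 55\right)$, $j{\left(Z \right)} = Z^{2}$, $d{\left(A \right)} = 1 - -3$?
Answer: $-4358$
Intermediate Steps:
$d{\left(A \right)} = 4$ ($d{\left(A \right)} = 1 + 3 = 4$)
$g{\left(Y \right)} = 2 Y \left(4 + Y\right)$ ($g{\left(Y \right)} = \left(Y + Y\right) \left(Y + 4\right) = 2 Y \left(4 + Y\right)$)
$z = -4592$ ($z = - 82 \left(1^{2} + 55\right) = - 82 \left(1 + 55\right) = \left(-82\right) 56 = -4592$)
$z + g{\left(5 + 2 \cdot 2 \right)} = -4592 + 2 \left(5 + 2 \cdot 2\right) \left(4 + \left(5 + 2 \cdot 2\right)\right) = -4592 + 2 \left(5 + 4\right) \left(4 + \left(5 + 4\right)\right) = -4592 + 2 \cdot 9 \left(4 + 9\right) = -4592 + 2 \cdot 9 \cdot 13 = -4592 + 234 = -4358$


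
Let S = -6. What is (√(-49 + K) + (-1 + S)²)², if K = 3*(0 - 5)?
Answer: 2337 + 784*I ≈ 2337.0 + 784.0*I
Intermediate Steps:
K = -15 (K = 3*(-5) = -15)
(√(-49 + K) + (-1 + S)²)² = (√(-49 - 15) + (-1 - 6)²)² = (√(-64) + (-7)²)² = (8*I + 49)² = (49 + 8*I)²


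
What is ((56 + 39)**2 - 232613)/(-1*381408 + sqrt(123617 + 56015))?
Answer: 5329890744/9091992677 + 55897*sqrt(11227)/9091992677 ≈ 0.58687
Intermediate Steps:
((56 + 39)**2 - 232613)/(-1*381408 + sqrt(123617 + 56015)) = (95**2 - 232613)/(-381408 + sqrt(179632)) = (9025 - 232613)/(-381408 + 4*sqrt(11227)) = -223588/(-381408 + 4*sqrt(11227))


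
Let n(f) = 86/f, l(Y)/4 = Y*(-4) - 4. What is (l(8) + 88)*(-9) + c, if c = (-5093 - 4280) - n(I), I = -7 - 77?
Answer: -372455/42 ≈ -8868.0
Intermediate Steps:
l(Y) = -16 - 16*Y (l(Y) = 4*(Y*(-4) - 4) = 4*(-4*Y - 4) = 4*(-4 - 4*Y) = -16 - 16*Y)
I = -84
c = -393623/42 (c = (-5093 - 4280) - 86/(-84) = -9373 - 86*(-1)/84 = -9373 - 1*(-43/42) = -9373 + 43/42 = -393623/42 ≈ -9372.0)
(l(8) + 88)*(-9) + c = ((-16 - 16*8) + 88)*(-9) - 393623/42 = ((-16 - 128) + 88)*(-9) - 393623/42 = (-144 + 88)*(-9) - 393623/42 = -56*(-9) - 393623/42 = 504 - 393623/42 = -372455/42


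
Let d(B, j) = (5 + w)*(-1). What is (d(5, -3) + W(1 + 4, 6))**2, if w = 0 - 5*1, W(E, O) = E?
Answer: 25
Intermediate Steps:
w = -5 (w = 0 - 5 = -5)
d(B, j) = 0 (d(B, j) = (5 - 5)*(-1) = 0*(-1) = 0)
(d(5, -3) + W(1 + 4, 6))**2 = (0 + (1 + 4))**2 = (0 + 5)**2 = 5**2 = 25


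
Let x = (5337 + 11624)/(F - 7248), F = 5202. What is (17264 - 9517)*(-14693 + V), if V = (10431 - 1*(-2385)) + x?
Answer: -29882526341/2046 ≈ -1.4605e+7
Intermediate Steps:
x = -16961/2046 (x = (5337 + 11624)/(5202 - 7248) = 16961/(-2046) = 16961*(-1/2046) = -16961/2046 ≈ -8.2898)
V = 26204575/2046 (V = (10431 - 1*(-2385)) - 16961/2046 = (10431 + 2385) - 16961/2046 = 12816 - 16961/2046 = 26204575/2046 ≈ 12808.)
(17264 - 9517)*(-14693 + V) = (17264 - 9517)*(-14693 + 26204575/2046) = 7747*(-3857303/2046) = -29882526341/2046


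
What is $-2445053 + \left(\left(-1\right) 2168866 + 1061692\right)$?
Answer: $-3552227$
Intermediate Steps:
$-2445053 + \left(\left(-1\right) 2168866 + 1061692\right) = -2445053 + \left(-2168866 + 1061692\right) = -2445053 - 1107174 = -3552227$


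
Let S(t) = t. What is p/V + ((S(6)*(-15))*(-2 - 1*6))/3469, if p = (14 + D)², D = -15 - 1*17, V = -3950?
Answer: 860022/6851275 ≈ 0.12553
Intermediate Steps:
D = -32 (D = -15 - 17 = -32)
p = 324 (p = (14 - 32)² = (-18)² = 324)
p/V + ((S(6)*(-15))*(-2 - 1*6))/3469 = 324/(-3950) + ((6*(-15))*(-2 - 1*6))/3469 = 324*(-1/3950) - 90*(-2 - 6)*(1/3469) = -162/1975 - 90*(-8)*(1/3469) = -162/1975 + 720*(1/3469) = -162/1975 + 720/3469 = 860022/6851275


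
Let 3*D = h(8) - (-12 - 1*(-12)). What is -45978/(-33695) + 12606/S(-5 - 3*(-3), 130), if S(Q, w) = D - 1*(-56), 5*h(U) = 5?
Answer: 1282047792/5694455 ≈ 225.14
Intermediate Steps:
h(U) = 1 (h(U) = (1/5)*5 = 1)
D = 1/3 (D = (1 - (-12 - 1*(-12)))/3 = (1 - (-12 + 12))/3 = (1 - 1*0)/3 = (1 + 0)/3 = (1/3)*1 = 1/3 ≈ 0.33333)
S(Q, w) = 169/3 (S(Q, w) = 1/3 - 1*(-56) = 1/3 + 56 = 169/3)
-45978/(-33695) + 12606/S(-5 - 3*(-3), 130) = -45978/(-33695) + 12606/(169/3) = -45978*(-1/33695) + 12606*(3/169) = 45978/33695 + 37818/169 = 1282047792/5694455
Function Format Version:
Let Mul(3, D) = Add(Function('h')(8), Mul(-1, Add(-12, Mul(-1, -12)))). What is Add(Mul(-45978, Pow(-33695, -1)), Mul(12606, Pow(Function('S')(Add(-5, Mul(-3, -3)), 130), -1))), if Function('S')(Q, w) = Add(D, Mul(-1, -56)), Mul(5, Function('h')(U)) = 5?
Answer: Rational(1282047792, 5694455) ≈ 225.14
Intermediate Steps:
Function('h')(U) = 1 (Function('h')(U) = Mul(Rational(1, 5), 5) = 1)
D = Rational(1, 3) (D = Mul(Rational(1, 3), Add(1, Mul(-1, Add(-12, Mul(-1, -12))))) = Mul(Rational(1, 3), Add(1, Mul(-1, Add(-12, 12)))) = Mul(Rational(1, 3), Add(1, Mul(-1, 0))) = Mul(Rational(1, 3), Add(1, 0)) = Mul(Rational(1, 3), 1) = Rational(1, 3) ≈ 0.33333)
Function('S')(Q, w) = Rational(169, 3) (Function('S')(Q, w) = Add(Rational(1, 3), Mul(-1, -56)) = Add(Rational(1, 3), 56) = Rational(169, 3))
Add(Mul(-45978, Pow(-33695, -1)), Mul(12606, Pow(Function('S')(Add(-5, Mul(-3, -3)), 130), -1))) = Add(Mul(-45978, Pow(-33695, -1)), Mul(12606, Pow(Rational(169, 3), -1))) = Add(Mul(-45978, Rational(-1, 33695)), Mul(12606, Rational(3, 169))) = Add(Rational(45978, 33695), Rational(37818, 169)) = Rational(1282047792, 5694455)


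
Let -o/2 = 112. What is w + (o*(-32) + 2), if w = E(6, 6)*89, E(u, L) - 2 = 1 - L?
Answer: 6903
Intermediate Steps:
o = -224 (o = -2*112 = -224)
E(u, L) = 3 - L (E(u, L) = 2 + (1 - L) = 3 - L)
w = -267 (w = (3 - 1*6)*89 = (3 - 6)*89 = -3*89 = -267)
w + (o*(-32) + 2) = -267 + (-224*(-32) + 2) = -267 + (7168 + 2) = -267 + 7170 = 6903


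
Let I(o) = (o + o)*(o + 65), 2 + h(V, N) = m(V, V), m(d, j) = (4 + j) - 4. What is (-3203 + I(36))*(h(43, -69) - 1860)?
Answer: -7401511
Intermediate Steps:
m(d, j) = j
h(V, N) = -2 + V
I(o) = 2*o*(65 + o) (I(o) = (2*o)*(65 + o) = 2*o*(65 + o))
(-3203 + I(36))*(h(43, -69) - 1860) = (-3203 + 2*36*(65 + 36))*((-2 + 43) - 1860) = (-3203 + 2*36*101)*(41 - 1860) = (-3203 + 7272)*(-1819) = 4069*(-1819) = -7401511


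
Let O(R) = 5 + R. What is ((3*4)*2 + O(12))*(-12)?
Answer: -492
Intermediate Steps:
((3*4)*2 + O(12))*(-12) = ((3*4)*2 + (5 + 12))*(-12) = (12*2 + 17)*(-12) = (24 + 17)*(-12) = 41*(-12) = -492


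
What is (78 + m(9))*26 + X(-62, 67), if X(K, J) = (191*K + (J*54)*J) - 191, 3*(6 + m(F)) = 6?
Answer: 232297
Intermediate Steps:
m(F) = -4 (m(F) = -6 + (1/3)*6 = -6 + 2 = -4)
X(K, J) = -191 + 54*J**2 + 191*K (X(K, J) = (191*K + (54*J)*J) - 191 = (191*K + 54*J**2) - 191 = (54*J**2 + 191*K) - 191 = -191 + 54*J**2 + 191*K)
(78 + m(9))*26 + X(-62, 67) = (78 - 4)*26 + (-191 + 54*67**2 + 191*(-62)) = 74*26 + (-191 + 54*4489 - 11842) = 1924 + (-191 + 242406 - 11842) = 1924 + 230373 = 232297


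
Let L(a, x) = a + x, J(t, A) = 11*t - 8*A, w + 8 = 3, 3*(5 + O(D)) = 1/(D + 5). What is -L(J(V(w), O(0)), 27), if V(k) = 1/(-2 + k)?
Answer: -6814/105 ≈ -64.895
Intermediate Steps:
O(D) = -5 + 1/(3*(5 + D)) (O(D) = -5 + 1/(3*(D + 5)) = -5 + 1/(3*(5 + D)))
w = -5 (w = -8 + 3 = -5)
J(t, A) = -8*A + 11*t
-L(J(V(w), O(0)), 27) = -((-8*(-74 - 15*0)/(3*(5 + 0)) + 11/(-2 - 5)) + 27) = -((-8*(-74 + 0)/(3*5) + 11/(-7)) + 27) = -((-8*(-74)/(3*5) + 11*(-⅐)) + 27) = -((-8*(-74/15) - 11/7) + 27) = -((592/15 - 11/7) + 27) = -(3979/105 + 27) = -1*6814/105 = -6814/105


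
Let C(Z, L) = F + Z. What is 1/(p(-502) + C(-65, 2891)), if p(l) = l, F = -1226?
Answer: -1/1793 ≈ -0.00055772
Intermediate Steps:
C(Z, L) = -1226 + Z
1/(p(-502) + C(-65, 2891)) = 1/(-502 + (-1226 - 65)) = 1/(-502 - 1291) = 1/(-1793) = -1/1793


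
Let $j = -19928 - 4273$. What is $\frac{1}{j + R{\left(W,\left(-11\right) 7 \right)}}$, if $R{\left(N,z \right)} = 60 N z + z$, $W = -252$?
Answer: $\frac{1}{1139962} \approx 8.7722 \cdot 10^{-7}$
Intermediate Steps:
$j = -24201$ ($j = -19928 - 4273 = -24201$)
$R{\left(N,z \right)} = z + 60 N z$ ($R{\left(N,z \right)} = 60 N z + z = z + 60 N z$)
$\frac{1}{j + R{\left(W,\left(-11\right) 7 \right)}} = \frac{1}{-24201 + \left(-11\right) 7 \left(1 + 60 \left(-252\right)\right)} = \frac{1}{-24201 - 77 \left(1 - 15120\right)} = \frac{1}{-24201 - -1164163} = \frac{1}{-24201 + 1164163} = \frac{1}{1139962}$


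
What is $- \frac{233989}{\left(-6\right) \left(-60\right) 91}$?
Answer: $- \frac{33427}{4680} \approx -7.1425$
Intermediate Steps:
$- \frac{233989}{\left(-6\right) \left(-60\right) 91} = - \frac{233989}{360 \cdot 91} = - \frac{233989}{32760} = \left(-233989\right) \frac{1}{32760} = - \frac{33427}{4680}$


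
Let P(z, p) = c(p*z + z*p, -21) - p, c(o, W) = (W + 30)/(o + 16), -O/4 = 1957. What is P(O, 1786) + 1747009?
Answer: 48799227436791/27961600 ≈ 1.7452e+6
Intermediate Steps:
O = -7828 (O = -4*1957 = -7828)
c(o, W) = (30 + W)/(16 + o)
P(z, p) = -p + 9/(16 + 2*p*z) (P(z, p) = (30 - 21)/(16 + (p*z + z*p)) - p = 9/(16 + (p*z + p*z)) - p = 9/(16 + 2*p*z) - p = -p + 9/(16 + 2*p*z))
P(O, 1786) + 1747009 = (9/2 - 1*1786*(8 + 1786*(-7828)))/(8 + 1786*(-7828)) + 1747009 = (9/2 - 1*1786*(8 - 13980808))/(8 - 13980808) + 1747009 = (9/2 - 1*1786*(-13980800))/(-13980800) + 1747009 = -(9/2 + 24969708800)/13980800 + 1747009 = -1/13980800*49939417609/2 + 1747009 = -49939417609/27961600 + 1747009 = 48799227436791/27961600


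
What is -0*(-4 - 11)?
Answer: 0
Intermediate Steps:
-0*(-4 - 11) = -0*(-15) = -1*0 = 0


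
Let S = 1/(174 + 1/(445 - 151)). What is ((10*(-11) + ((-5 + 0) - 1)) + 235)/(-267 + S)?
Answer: -6087683/13658625 ≈ -0.44570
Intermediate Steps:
S = 294/51157 (S = 1/(174 + 1/294) = 1/(51157/294) = 294/51157 ≈ 0.0057470)
((10*(-11) + ((-5 + 0) - 1)) + 235)/(-267 + S) = ((10*(-11) + ((-5 + 0) - 1)) + 235)/(-267 + 294/51157) = ((-110 + (-5 - 1)) + 235)/(-13658625/51157) = ((-110 - 6) + 235)*(-51157/13658625) = (-116 + 235)*(-51157/13658625) = 119*(-51157/13658625) = -6087683/13658625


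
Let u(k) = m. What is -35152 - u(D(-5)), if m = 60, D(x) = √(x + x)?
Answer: -35212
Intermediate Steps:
D(x) = √2*√x (D(x) = √(2*x) = √2*√x)
u(k) = 60
-35152 - u(D(-5)) = -35152 - 1*60 = -35152 - 60 = -35212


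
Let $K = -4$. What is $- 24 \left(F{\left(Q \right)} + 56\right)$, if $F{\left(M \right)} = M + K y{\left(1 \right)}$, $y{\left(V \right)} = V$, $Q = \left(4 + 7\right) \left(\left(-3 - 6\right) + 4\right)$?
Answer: $72$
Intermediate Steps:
$Q = -55$ ($Q = 11 \left(\left(-3 - 6\right) + 4\right) = 11 \left(-9 + 4\right) = 11 \left(-5\right) = -55$)
$F{\left(M \right)} = -4 + M$ ($F{\left(M \right)} = M - 4 = -4 + M$)
$- 24 \left(F{\left(Q \right)} + 56\right) = - 24 \left(\left(-4 - 55\right) + 56\right) = - 24 \left(-59 + 56\right) = \left(-24\right) \left(-3\right) = 72$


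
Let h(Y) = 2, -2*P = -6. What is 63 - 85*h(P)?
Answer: -107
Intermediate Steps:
P = 3 (P = -½*(-6) = 3)
63 - 85*h(P) = 63 - 85*2 = 63 - 170 = -107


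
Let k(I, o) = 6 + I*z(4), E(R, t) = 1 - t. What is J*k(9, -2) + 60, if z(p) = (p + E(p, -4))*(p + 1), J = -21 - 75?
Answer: -39396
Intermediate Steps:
J = -96
z(p) = (1 + p)*(5 + p) (z(p) = (p + (1 - 1*(-4)))*(p + 1) = (p + (1 + 4))*(1 + p) = (p + 5)*(1 + p) = (5 + p)*(1 + p) = (1 + p)*(5 + p))
k(I, o) = 6 + 45*I (k(I, o) = 6 + I*(5 + 4² + 6*4) = 6 + I*(5 + 16 + 24) = 6 + I*45 = 6 + 45*I)
J*k(9, -2) + 60 = -96*(6 + 45*9) + 60 = -96*(6 + 405) + 60 = -96*411 + 60 = -39456 + 60 = -39396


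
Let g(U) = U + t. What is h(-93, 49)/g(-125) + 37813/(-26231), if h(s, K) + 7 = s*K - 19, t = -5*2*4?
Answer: 113977528/4328115 ≈ 26.334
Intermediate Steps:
t = -40 (t = -10*4 = -40)
h(s, K) = -26 + K*s (h(s, K) = -7 + (s*K - 19) = -7 + (K*s - 19) = -7 + (-19 + K*s) = -26 + K*s)
g(U) = -40 + U (g(U) = U - 40 = -40 + U)
h(-93, 49)/g(-125) + 37813/(-26231) = (-26 + 49*(-93))/(-40 - 125) + 37813/(-26231) = (-26 - 4557)/(-165) + 37813*(-1/26231) = -4583*(-1/165) - 37813/26231 = 4583/165 - 37813/26231 = 113977528/4328115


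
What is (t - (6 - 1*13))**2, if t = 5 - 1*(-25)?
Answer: 1369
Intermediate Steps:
t = 30 (t = 5 + 25 = 30)
(t - (6 - 1*13))**2 = (30 - (6 - 1*13))**2 = (30 - (6 - 13))**2 = (30 - 1*(-7))**2 = (30 + 7)**2 = 37**2 = 1369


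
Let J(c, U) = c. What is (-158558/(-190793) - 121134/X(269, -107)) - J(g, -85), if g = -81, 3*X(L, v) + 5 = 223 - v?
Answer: -4943107747/4769825 ≈ -1036.3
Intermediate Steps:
X(L, v) = 218/3 - v/3 (X(L, v) = -5/3 + (223 - v)/3 = -5/3 + (223/3 - v/3) = 218/3 - v/3)
(-158558/(-190793) - 121134/X(269, -107)) - J(g, -85) = (-158558/(-190793) - 121134/(218/3 - 1/3*(-107))) - 1*(-81) = (-158558*(-1/190793) - 121134/(218/3 + 107/3)) + 81 = (158558/190793 - 121134/325/3) + 81 = (158558/190793 - 121134*3/325) + 81 = (158558/190793 - 27954/25) + 81 = -5329463572/4769825 + 81 = -4943107747/4769825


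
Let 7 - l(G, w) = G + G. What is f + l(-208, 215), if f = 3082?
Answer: 3505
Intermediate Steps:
l(G, w) = 7 - 2*G (l(G, w) = 7 - (G + G) = 7 - 2*G)
f + l(-208, 215) = 3082 + (7 - 2*(-208)) = 3082 + (7 + 416) = 3082 + 423 = 3505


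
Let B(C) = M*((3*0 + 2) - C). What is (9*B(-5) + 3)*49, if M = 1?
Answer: 3234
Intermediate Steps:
B(C) = 2 - C (B(C) = 1*((3*0 + 2) - C) = 1*((0 + 2) - C) = 1*(2 - C) = 2 - C)
(9*B(-5) + 3)*49 = (9*(2 - 1*(-5)) + 3)*49 = (9*(2 + 5) + 3)*49 = (9*7 + 3)*49 = (63 + 3)*49 = 66*49 = 3234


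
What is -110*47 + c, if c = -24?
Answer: -5194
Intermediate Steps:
-110*47 + c = -110*47 - 24 = -5170 - 24 = -5194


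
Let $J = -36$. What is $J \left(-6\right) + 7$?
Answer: $223$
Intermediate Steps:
$J \left(-6\right) + 7 = \left(-36\right) \left(-6\right) + 7 = 216 + 7 = 223$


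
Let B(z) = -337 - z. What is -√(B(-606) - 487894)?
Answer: -5*I*√19505 ≈ -698.3*I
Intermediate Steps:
-√(B(-606) - 487894) = -√((-337 - 1*(-606)) - 487894) = -√((-337 + 606) - 487894) = -√(269 - 487894) = -√(-487625) = -5*I*√19505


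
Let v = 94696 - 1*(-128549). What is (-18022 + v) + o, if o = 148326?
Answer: 353549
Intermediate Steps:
v = 223245 (v = 94696 + 128549 = 223245)
(-18022 + v) + o = (-18022 + 223245) + 148326 = 205223 + 148326 = 353549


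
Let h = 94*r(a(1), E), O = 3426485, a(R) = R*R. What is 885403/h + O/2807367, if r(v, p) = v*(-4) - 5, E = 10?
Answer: -827584119197/791677494 ≈ -1045.4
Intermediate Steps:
a(R) = R**2
r(v, p) = -5 - 4*v (r(v, p) = -4*v - 5 = -5 - 4*v)
h = -846 (h = 94*(-5 - 4*1**2) = 94*(-5 - 4*1) = 94*(-5 - 4) = 94*(-9) = -846)
885403/h + O/2807367 = 885403/(-846) + 3426485/2807367 = 885403*(-1/846) + 3426485*(1/2807367) = -885403/846 + 3426485/2807367 = -827584119197/791677494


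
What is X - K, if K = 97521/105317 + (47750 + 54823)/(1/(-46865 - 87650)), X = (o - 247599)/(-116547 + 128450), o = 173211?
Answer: 17296518137211127386/1253588251 ≈ 1.3798e+10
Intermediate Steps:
X = -74388/11903 (X = (173211 - 247599)/(-116547 + 128450) = -74388/11903 ≈ -6.2495)
K = -1453122586326594/105317 (K = 97521*(1/105317) + 102573/(1/(-134515)) = 97521/105317 + 102573/(-1/134515) = 97521/105317 + 102573*(-134515) = 97521/105317 - 13797607095 = -1453122586326594/105317 ≈ -1.3798e+10)
X - K = -74388/11903 - 1*(-1453122586326594/105317) = -74388/11903 + 1453122586326594/105317 = 17296518137211127386/1253588251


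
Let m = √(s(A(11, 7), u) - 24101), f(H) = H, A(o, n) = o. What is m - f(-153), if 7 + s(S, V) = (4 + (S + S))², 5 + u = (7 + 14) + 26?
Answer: 153 + 2*I*√5858 ≈ 153.0 + 153.08*I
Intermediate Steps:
u = 42 (u = -5 + ((7 + 14) + 26) = -5 + (21 + 26) = -5 + 47 = 42)
s(S, V) = -7 + (4 + 2*S)² (s(S, V) = -7 + (4 + (S + S))² = -7 + (4 + 2*S)²)
m = 2*I*√5858 (m = √((-7 + 4*(2 + 11)²) - 24101) = √((-7 + 4*13²) - 24101) = √((-7 + 4*169) - 24101) = √((-7 + 676) - 24101) = √(669 - 24101) = √(-23432) = 2*I*√5858 ≈ 153.08*I)
m - f(-153) = 2*I*√5858 - 1*(-153) = 2*I*√5858 + 153 = 153 + 2*I*√5858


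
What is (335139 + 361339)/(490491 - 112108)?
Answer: 696478/378383 ≈ 1.8407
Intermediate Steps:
(335139 + 361339)/(490491 - 112108) = 696478/378383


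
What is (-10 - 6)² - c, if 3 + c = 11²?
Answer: 138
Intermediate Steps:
c = 118 (c = -3 + 11² = -3 + 121 = 118)
(-10 - 6)² - c = (-10 - 6)² - 1*118 = (-16)² - 118 = 256 - 118 = 138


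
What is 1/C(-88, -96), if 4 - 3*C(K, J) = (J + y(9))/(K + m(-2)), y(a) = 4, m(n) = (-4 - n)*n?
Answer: 63/61 ≈ 1.0328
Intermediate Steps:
m(n) = n*(-4 - n)
C(K, J) = 4/3 - (4 + J)/(3*(4 + K)) (C(K, J) = 4/3 - (J + 4)/(3*(K - 1*(-2)*(4 - 2))) = 4/3 - (4 + J)/(3*(K - 1*(-2)*2)) = 4/3 - (4 + J)/(3*(K + 4)) = 4/3 - (4 + J)/(3*(4 + K)))
1/C(-88, -96) = 1/((12 - 1*(-96) + 4*(-88))/(3*(4 - 88))) = 1/((1/3)*(12 + 96 - 352)/(-84)) = 1/((1/3)*(-1/84)*(-244)) = 1/(61/63) = 63/61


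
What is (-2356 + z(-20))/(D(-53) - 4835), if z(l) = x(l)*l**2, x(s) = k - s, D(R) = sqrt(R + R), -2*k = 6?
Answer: -21486740/23377331 - 4444*I*sqrt(106)/23377331 ≈ -0.91913 - 0.0019572*I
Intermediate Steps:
k = -3 (k = -1/2*6 = -3)
D(R) = sqrt(2)*sqrt(R) (D(R) = sqrt(2*R) = sqrt(2)*sqrt(R))
x(s) = -3 - s
z(l) = l**2*(-3 - l) (z(l) = (-3 - l)*l**2 = l**2*(-3 - l))
(-2356 + z(-20))/(D(-53) - 4835) = (-2356 + (-20)**2*(-3 - 1*(-20)))/(sqrt(2)*sqrt(-53) - 4835) = (-2356 + 400*(-3 + 20))/(sqrt(2)*(I*sqrt(53)) - 4835) = (-2356 + 400*17)/(I*sqrt(106) - 4835) = (-2356 + 6800)/(-4835 + I*sqrt(106)) = 4444/(-4835 + I*sqrt(106))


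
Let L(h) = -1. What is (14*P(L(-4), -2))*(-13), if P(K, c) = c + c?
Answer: 728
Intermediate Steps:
P(K, c) = 2*c
(14*P(L(-4), -2))*(-13) = (14*(2*(-2)))*(-13) = (14*(-4))*(-13) = -56*(-13) = 728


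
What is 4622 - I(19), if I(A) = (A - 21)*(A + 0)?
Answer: 4660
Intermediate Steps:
I(A) = A*(-21 + A) (I(A) = (-21 + A)*A = A*(-21 + A))
4622 - I(19) = 4622 - 19*(-21 + 19) = 4622 - 19*(-2) = 4622 - 1*(-38) = 4622 + 38 = 4660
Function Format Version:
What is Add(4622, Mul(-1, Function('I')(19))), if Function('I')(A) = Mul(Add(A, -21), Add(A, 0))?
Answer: 4660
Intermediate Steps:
Function('I')(A) = Mul(A, Add(-21, A)) (Function('I')(A) = Mul(Add(-21, A), A) = Mul(A, Add(-21, A)))
Add(4622, Mul(-1, Function('I')(19))) = Add(4622, Mul(-1, Mul(19, Add(-21, 19)))) = Add(4622, Mul(-1, Mul(19, -2))) = Add(4622, Mul(-1, -38)) = Add(4622, 38) = 4660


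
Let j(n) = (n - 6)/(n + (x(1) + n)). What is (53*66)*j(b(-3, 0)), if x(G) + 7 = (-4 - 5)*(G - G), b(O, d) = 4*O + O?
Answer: 73458/37 ≈ 1985.4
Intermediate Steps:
b(O, d) = 5*O
x(G) = -7 (x(G) = -7 + (-4 - 5)*(G - G) = -7 - 9*0 = -7 + 0 = -7)
j(n) = (-6 + n)/(-7 + 2*n) (j(n) = (n - 6)/(n + (-7 + n)) = (-6 + n)/(-7 + 2*n))
(53*66)*j(b(-3, 0)) = (53*66)*((-6 + 5*(-3))/(-7 + 2*(5*(-3)))) = 3498*((-6 - 15)/(-7 + 2*(-15))) = 3498*(-21/(-7 - 30)) = 3498*(-21/(-37)) = 3498*(-1/37*(-21)) = 3498*(21/37) = 73458/37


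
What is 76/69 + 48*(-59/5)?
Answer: -195028/345 ≈ -565.30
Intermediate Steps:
76/69 + 48*(-59/5) = 76/69 - 2832/5 = -195028/345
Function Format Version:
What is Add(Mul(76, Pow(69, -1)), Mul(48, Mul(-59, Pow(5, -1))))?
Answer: Rational(-195028, 345) ≈ -565.30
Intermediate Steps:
Add(Mul(76, Pow(69, -1)), Mul(48, Mul(-59, Pow(5, -1)))) = Add(Mul(76, Rational(1, 69)), Mul(48, Mul(-59, Rational(1, 5)))) = Add(Rational(76, 69), Mul(48, Rational(-59, 5))) = Add(Rational(76, 69), Rational(-2832, 5)) = Rational(-195028, 345)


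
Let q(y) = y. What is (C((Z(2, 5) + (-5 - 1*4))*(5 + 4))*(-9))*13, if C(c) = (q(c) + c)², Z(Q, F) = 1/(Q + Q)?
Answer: -11609325/4 ≈ -2.9023e+6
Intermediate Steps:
Z(Q, F) = 1/(2*Q)
C(c) = 4*c² (C(c) = (c + c)² = (2*c)² = 4*c²)
(C((Z(2, 5) + (-5 - 1*4))*(5 + 4))*(-9))*13 = ((4*(((½)/2 + (-5 - 1*4))*(5 + 4))²)*(-9))*13 = ((4*(((½)*(½) + (-5 - 4))*9)²)*(-9))*13 = ((4*((¼ - 9)*9)²)*(-9))*13 = ((4*(-35/4*9)²)*(-9))*13 = ((4*(-315/4)²)*(-9))*13 = ((4*(99225/16))*(-9))*13 = ((99225/4)*(-9))*13 = -893025/4*13 = -11609325/4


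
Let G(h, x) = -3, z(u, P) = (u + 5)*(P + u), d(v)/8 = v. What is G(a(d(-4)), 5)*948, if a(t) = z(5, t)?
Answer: -2844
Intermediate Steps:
d(v) = 8*v
z(u, P) = (5 + u)*(P + u)
a(t) = 50 + 10*t (a(t) = 5**2 + 5*t + 5*5 + t*5 = 25 + 5*t + 25 + 5*t = 50 + 10*t)
G(a(d(-4)), 5)*948 = -3*948 = -2844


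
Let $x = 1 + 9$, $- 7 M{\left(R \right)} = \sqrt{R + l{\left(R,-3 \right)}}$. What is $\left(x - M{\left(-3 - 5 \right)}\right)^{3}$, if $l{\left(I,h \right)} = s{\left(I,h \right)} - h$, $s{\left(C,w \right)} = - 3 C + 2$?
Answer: $\frac{\left(70 + \sqrt{21}\right)^{3}}{343} \approx 1209.5$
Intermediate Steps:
$s{\left(C,w \right)} = 2 - 3 C$
$l{\left(I,h \right)} = 2 - h - 3 I$ ($l{\left(I,h \right)} = \left(2 - 3 I\right) - h = 2 - h - 3 I$)
$M{\left(R \right)} = - \frac{\sqrt{5 - 2 R}}{7}$ ($M{\left(R \right)} = - \frac{\sqrt{R - \left(-5 + 3 R\right)}}{7} = - \frac{\sqrt{5 - 2 R}}{7}$)
$x = 10$
$\left(x - M{\left(-3 - 5 \right)}\right)^{3} = \left(10 - - \frac{\sqrt{5 - 2 \left(-3 - 5\right)}}{7}\right)^{3} = \left(10 - - \frac{\sqrt{5 - -16}}{7}\right)^{3} = \left(10 - - \frac{\sqrt{5 + 16}}{7}\right)^{3} = \left(10 - - \frac{\sqrt{21}}{7}\right)^{3} = \left(10 + \frac{\sqrt{21}}{7}\right)^{3}$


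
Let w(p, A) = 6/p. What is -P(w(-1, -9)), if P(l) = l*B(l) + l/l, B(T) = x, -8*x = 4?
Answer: -4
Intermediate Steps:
x = -½ (x = -⅛*4 = -½ ≈ -0.50000)
B(T) = -½
P(l) = 1 - l/2 (P(l) = l*(-½) + l/l = -l/2 + 1 = 1 - l/2)
-P(w(-1, -9)) = -(1 - 3/(-1)) = -(1 - 3*(-1)) = -(1 - ½*(-6)) = -(1 + 3) = -1*4 = -4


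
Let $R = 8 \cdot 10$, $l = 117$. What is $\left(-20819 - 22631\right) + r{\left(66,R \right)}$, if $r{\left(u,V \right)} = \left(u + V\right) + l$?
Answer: $-43187$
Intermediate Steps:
$R = 80$
$r{\left(u,V \right)} = 117 + V + u$ ($r{\left(u,V \right)} = \left(u + V\right) + 117 = \left(V + u\right) + 117 = 117 + V + u$)
$\left(-20819 - 22631\right) + r{\left(66,R \right)} = \left(-20819 - 22631\right) + \left(117 + 80 + 66\right) = -43450 + 263 = -43187$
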